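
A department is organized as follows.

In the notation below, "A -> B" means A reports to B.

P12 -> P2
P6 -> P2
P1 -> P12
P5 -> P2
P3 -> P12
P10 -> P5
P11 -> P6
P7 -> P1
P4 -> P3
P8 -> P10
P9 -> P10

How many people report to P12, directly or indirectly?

P12 directly manages P1, P3. Under P1: P7 (1). Under P3: P4 (1). So P12's organization is 2 direct reports plus everyone under them: 2 + 2 = 4.

4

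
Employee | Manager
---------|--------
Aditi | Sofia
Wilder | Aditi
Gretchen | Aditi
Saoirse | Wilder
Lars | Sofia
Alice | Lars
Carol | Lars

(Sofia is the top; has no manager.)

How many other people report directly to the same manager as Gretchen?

Gretchen reports to Aditi. Aditi's other direct reports are Wilder — 1 peer.

1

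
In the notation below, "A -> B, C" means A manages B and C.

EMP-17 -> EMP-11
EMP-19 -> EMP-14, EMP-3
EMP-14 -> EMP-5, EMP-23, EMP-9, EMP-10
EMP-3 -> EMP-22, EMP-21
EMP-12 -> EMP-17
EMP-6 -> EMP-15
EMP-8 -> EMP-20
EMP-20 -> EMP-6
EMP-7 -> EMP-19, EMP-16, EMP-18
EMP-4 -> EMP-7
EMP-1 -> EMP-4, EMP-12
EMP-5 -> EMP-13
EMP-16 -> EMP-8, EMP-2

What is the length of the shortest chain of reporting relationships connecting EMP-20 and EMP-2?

EMP-20 is 2 levels below EMP-16, and EMP-2 is 1 level below EMP-16 (their lowest common manager). The shortest path runs up from EMP-20 to EMP-16 and back down to EMP-2: 2 + 1 = 3 links.

3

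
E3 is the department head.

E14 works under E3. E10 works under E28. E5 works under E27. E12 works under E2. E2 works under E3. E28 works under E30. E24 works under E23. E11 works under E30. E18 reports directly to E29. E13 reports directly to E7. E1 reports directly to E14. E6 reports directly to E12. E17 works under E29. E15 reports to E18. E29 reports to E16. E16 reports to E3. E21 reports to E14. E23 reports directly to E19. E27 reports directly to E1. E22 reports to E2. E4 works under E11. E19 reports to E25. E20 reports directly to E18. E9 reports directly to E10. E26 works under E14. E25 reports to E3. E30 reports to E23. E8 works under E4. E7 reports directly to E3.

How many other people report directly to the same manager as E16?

4

E16 reports to E3. E3's other direct reports are E25, E14, E7, E2 — 4 peers.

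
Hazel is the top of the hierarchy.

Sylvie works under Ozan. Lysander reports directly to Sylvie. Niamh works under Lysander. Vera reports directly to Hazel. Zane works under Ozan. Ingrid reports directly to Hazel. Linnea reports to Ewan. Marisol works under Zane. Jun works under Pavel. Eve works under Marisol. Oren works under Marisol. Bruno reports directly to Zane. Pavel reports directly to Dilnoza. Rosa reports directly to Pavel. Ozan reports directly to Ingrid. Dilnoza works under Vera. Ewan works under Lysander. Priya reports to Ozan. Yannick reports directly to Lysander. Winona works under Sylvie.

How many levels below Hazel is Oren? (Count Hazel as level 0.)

5

Chain from Oren up to Hazel: Oren → Marisol → Zane → Ozan → Ingrid → Hazel. That is 5 steps up, so Oren is 5 levels below Hazel.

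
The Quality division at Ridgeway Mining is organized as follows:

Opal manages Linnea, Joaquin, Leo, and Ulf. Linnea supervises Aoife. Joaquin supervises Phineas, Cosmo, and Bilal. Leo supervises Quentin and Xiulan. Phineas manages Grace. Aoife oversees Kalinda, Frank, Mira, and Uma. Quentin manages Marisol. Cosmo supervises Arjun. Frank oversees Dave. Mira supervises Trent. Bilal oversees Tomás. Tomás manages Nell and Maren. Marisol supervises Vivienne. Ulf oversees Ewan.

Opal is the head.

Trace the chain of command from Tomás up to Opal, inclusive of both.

Tomás reports to Bilal. Bilal reports to Joaquin. Joaquin reports to Opal. Opal is at the top.

Tomás -> Bilal -> Joaquin -> Opal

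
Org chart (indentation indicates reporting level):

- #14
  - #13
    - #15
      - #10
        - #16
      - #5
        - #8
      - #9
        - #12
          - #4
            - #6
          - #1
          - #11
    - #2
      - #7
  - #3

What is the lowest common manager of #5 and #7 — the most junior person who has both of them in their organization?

#5's chain of managers is #15, #13, #14. #7's chain of managers is #2, #13, #14. The first manager that appears in both chains is #13.

#13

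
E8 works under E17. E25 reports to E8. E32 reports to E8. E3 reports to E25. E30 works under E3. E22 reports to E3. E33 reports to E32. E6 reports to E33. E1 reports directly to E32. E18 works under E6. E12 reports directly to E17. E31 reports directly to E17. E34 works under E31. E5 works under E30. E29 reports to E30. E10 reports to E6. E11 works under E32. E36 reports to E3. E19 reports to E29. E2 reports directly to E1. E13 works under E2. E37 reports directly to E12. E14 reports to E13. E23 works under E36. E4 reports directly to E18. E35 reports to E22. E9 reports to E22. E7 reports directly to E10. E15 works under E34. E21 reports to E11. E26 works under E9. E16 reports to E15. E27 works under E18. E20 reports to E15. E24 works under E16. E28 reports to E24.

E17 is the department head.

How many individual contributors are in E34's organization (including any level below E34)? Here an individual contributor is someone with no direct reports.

The people in E34's organization with no one reporting to them are E20, E28. That is 2.

2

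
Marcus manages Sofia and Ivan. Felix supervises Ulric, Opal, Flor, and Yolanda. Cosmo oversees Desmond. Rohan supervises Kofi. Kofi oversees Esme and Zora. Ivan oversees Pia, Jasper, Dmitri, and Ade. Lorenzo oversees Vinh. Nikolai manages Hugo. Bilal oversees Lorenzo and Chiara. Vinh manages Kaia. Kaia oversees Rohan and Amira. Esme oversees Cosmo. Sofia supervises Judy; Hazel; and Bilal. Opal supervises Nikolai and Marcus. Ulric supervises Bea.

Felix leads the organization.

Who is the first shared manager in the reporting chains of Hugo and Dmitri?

Opal

Hugo's chain of managers is Nikolai, Opal, Felix. Dmitri's chain of managers is Ivan, Marcus, Opal, Felix. The first manager that appears in both chains is Opal.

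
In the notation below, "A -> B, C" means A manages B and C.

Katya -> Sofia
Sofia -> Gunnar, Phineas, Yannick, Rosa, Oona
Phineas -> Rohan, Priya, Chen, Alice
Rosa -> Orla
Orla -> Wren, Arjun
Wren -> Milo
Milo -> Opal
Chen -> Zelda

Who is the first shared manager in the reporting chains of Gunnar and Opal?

Sofia

Gunnar's chain of managers is Sofia, Katya. Opal's chain of managers is Milo, Wren, Orla, Rosa, Sofia, Katya. The first manager that appears in both chains is Sofia.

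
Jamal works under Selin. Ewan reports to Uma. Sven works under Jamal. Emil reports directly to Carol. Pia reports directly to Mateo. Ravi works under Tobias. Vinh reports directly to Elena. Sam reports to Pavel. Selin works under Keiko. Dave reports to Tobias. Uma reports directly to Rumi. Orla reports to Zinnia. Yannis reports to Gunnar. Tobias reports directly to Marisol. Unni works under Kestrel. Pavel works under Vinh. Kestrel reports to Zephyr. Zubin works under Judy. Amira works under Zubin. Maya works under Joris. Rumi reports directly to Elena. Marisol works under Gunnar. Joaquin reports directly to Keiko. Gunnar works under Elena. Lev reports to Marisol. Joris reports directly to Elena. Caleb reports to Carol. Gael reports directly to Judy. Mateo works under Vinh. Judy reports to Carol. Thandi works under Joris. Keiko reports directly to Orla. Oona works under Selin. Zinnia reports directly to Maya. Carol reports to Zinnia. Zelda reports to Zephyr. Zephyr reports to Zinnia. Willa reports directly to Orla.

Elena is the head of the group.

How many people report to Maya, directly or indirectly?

20

Maya directly manages Zinnia. Under Zinnia: Orla, Willa, Keiko, Joaquin, Selin, Jamal, Sven, Oona, Zephyr, Zelda, Kestrel, Unni, Carol, Caleb, Judy, Gael, Zubin, Amira, Emil (19). That's 20 in total.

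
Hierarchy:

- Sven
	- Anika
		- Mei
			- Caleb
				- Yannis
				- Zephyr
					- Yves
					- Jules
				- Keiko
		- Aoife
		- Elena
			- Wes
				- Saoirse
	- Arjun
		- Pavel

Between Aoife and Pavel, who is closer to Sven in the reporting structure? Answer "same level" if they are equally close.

same level

Both Aoife and Pavel are 2 levels below Sven.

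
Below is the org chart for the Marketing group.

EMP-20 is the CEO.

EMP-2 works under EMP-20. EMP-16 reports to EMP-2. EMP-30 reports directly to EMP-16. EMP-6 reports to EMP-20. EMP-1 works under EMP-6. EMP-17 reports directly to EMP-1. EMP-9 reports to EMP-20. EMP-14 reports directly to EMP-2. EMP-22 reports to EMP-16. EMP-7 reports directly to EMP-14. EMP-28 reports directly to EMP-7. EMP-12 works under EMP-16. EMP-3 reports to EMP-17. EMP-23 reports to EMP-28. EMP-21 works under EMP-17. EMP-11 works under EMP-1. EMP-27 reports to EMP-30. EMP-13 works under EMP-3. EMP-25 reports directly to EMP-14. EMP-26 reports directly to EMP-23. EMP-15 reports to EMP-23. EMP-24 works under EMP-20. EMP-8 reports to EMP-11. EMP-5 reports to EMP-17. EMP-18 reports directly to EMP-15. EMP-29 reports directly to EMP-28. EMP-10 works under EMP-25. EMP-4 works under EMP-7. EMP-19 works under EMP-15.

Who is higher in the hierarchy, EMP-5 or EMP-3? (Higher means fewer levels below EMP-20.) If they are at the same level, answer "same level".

Both EMP-5 and EMP-3 are 4 levels below EMP-20.

same level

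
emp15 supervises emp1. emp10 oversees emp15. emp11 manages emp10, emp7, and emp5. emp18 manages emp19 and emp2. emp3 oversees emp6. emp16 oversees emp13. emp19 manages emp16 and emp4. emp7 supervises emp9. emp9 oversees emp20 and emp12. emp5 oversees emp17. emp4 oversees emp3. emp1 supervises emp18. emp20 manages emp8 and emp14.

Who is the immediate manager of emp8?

emp8 reports directly to emp20.

emp20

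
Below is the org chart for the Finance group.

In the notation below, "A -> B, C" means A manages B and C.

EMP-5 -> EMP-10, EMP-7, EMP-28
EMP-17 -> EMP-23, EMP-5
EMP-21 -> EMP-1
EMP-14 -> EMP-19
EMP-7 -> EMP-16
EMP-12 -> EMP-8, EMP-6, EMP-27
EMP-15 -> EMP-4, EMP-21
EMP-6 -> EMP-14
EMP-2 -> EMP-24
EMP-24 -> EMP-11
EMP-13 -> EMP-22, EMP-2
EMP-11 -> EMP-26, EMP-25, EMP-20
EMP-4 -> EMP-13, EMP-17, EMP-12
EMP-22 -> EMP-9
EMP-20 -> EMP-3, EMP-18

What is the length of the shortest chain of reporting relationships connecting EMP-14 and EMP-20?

8

EMP-14 is 3 levels below EMP-4, and EMP-20 is 5 levels below EMP-4 (their lowest common manager). The shortest path runs up from EMP-14 to EMP-4 and back down to EMP-20: 3 + 5 = 8 links.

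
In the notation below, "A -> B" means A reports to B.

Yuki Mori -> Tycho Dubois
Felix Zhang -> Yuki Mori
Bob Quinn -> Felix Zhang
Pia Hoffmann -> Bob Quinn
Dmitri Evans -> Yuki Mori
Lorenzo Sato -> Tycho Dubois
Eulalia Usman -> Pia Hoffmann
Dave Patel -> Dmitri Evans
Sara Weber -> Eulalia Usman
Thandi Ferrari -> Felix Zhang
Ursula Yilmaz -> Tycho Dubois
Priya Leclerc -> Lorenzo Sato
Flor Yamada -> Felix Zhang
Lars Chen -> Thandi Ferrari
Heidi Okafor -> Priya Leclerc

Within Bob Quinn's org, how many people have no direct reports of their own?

1

The only person in Bob Quinn's organization with no one reporting to them is Sara Weber. That is 1.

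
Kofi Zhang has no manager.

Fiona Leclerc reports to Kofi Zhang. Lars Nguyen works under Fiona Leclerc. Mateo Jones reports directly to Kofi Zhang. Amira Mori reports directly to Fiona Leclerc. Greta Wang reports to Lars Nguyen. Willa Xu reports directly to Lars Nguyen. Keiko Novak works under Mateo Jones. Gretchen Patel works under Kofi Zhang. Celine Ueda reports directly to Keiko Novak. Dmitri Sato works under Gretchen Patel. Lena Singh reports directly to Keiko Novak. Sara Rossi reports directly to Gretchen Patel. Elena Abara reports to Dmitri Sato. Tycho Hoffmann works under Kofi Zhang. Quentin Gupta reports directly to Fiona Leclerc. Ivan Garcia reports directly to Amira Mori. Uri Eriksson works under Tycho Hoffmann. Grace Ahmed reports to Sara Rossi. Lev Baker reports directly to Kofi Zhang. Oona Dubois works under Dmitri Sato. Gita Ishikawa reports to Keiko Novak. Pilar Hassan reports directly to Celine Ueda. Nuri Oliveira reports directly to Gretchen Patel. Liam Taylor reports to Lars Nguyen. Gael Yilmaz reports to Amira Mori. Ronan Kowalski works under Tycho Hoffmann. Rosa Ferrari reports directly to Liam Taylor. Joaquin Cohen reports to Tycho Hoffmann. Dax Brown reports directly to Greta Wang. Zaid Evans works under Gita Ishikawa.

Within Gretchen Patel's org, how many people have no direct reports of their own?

The people in Gretchen Patel's organization with no one reporting to them are Nuri Oliveira, Grace Ahmed, Oona Dubois, Elena Abara. That is 4.

4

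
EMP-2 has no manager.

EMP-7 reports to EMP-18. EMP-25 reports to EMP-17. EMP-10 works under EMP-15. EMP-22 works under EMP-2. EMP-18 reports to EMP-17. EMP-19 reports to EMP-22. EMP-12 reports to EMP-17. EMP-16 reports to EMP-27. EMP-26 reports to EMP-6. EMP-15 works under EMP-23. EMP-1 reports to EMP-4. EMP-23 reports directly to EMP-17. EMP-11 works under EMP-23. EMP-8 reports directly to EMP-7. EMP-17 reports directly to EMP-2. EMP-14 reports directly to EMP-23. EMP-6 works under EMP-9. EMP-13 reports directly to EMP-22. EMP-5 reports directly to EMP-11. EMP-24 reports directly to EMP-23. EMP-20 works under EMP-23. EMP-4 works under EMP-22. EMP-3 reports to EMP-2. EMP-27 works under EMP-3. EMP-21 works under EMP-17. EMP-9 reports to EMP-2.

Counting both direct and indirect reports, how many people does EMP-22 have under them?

4

EMP-22 directly manages EMP-13, EMP-4, EMP-19. EMP-13 has no reports. Under EMP-4: EMP-1 (1). EMP-19 has no reports. So EMP-22's organization is 3 direct reports plus everyone under them: 1 + 2 + 1 = 4.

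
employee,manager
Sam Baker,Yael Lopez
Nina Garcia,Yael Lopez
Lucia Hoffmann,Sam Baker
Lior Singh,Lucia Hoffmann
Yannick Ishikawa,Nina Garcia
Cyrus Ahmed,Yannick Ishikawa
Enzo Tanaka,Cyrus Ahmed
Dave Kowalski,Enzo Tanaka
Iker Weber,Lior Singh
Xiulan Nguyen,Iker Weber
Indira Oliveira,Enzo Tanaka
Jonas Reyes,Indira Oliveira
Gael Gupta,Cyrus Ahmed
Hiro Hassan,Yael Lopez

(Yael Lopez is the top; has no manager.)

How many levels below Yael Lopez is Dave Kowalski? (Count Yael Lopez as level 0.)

Chain from Dave Kowalski up to Yael Lopez: Dave Kowalski → Enzo Tanaka → Cyrus Ahmed → Yannick Ishikawa → Nina Garcia → Yael Lopez. That is 5 steps up, so Dave Kowalski is 5 levels below Yael Lopez.

5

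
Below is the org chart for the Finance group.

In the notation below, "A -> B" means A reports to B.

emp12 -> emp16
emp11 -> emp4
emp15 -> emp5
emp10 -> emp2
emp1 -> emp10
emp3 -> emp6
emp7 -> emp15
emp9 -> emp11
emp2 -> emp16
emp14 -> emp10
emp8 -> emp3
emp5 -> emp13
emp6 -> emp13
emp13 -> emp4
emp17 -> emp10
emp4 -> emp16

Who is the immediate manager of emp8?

emp8 reports directly to emp3.

emp3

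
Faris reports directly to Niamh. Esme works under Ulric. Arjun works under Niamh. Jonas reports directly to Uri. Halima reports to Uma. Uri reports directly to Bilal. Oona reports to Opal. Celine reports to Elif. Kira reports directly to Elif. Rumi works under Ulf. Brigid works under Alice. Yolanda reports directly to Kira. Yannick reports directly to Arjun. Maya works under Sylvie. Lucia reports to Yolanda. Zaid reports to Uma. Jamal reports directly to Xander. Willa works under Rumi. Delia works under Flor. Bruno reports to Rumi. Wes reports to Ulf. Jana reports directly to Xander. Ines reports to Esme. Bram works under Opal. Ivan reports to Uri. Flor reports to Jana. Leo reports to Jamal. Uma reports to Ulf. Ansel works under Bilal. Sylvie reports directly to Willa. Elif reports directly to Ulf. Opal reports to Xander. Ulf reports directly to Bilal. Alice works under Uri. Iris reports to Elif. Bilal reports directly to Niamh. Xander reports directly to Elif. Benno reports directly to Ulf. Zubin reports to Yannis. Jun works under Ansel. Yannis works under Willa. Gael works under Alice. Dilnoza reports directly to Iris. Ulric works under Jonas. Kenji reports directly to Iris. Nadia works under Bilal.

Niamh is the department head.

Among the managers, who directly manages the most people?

Ulf

Direct-report counts: Niamh has 3; Arjun has 1; Bilal has 4; Ansel has 1; Uri has 3; Jonas has 1; Ulric has 1; Esme has 1; Alice has 2; Ulf has 5; Elif has 4; Iris has 2; Xander has 3; Opal has 2; Jana has 1; Flor has 1; Jamal has 1; Kira has 1; Yolanda has 1; Rumi has 2; Willa has 2; Yannis has 1; Sylvie has 1; Uma has 2. The largest is 5, held by Ulf.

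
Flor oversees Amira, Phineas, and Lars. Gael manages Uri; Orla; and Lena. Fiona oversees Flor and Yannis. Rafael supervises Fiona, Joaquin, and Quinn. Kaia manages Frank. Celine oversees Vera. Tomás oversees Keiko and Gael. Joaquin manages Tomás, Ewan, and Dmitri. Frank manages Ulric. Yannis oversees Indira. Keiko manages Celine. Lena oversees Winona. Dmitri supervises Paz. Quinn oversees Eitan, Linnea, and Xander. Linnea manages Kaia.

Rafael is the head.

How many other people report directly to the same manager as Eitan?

Eitan reports to Quinn. Quinn's other direct reports are Linnea, Xander — 2 peers.

2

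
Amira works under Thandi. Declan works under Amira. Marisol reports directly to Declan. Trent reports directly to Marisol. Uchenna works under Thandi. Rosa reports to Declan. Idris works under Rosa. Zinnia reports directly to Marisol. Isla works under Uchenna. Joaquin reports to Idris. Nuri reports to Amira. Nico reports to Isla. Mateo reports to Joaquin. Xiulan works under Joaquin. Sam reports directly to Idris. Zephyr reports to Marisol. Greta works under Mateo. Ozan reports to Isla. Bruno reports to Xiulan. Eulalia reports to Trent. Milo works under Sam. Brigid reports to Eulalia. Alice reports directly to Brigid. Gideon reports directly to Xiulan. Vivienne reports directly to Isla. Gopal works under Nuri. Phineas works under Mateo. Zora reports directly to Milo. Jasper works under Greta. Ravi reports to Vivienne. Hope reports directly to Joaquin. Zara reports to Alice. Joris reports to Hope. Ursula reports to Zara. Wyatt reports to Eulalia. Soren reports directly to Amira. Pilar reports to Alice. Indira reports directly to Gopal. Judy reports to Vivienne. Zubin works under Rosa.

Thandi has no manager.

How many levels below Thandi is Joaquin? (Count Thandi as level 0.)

Chain from Joaquin up to Thandi: Joaquin → Idris → Rosa → Declan → Amira → Thandi. That is 5 steps up, so Joaquin is 5 levels below Thandi.

5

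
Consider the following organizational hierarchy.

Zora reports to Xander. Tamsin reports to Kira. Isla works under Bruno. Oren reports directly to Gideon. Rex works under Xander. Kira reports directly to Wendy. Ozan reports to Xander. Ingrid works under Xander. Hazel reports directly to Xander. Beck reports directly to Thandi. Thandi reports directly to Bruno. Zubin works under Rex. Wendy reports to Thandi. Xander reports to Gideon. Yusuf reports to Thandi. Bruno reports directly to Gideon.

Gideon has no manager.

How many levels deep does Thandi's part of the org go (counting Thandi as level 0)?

The longest chain under Thandi runs Thandi → Wendy → Kira → Tamsin, which is 3 levels below Thandi.

3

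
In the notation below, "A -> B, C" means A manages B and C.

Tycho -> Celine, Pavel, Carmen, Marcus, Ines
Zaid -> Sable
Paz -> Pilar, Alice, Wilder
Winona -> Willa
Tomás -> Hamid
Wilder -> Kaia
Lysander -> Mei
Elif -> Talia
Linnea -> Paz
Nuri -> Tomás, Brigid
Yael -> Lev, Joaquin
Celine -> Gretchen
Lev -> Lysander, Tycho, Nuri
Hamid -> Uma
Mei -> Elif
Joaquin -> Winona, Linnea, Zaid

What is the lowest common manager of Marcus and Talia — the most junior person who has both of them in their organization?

Marcus's chain of managers is Tycho, Lev, Yael. Talia's chain of managers is Elif, Mei, Lysander, Lev, Yael. The first manager that appears in both chains is Lev.

Lev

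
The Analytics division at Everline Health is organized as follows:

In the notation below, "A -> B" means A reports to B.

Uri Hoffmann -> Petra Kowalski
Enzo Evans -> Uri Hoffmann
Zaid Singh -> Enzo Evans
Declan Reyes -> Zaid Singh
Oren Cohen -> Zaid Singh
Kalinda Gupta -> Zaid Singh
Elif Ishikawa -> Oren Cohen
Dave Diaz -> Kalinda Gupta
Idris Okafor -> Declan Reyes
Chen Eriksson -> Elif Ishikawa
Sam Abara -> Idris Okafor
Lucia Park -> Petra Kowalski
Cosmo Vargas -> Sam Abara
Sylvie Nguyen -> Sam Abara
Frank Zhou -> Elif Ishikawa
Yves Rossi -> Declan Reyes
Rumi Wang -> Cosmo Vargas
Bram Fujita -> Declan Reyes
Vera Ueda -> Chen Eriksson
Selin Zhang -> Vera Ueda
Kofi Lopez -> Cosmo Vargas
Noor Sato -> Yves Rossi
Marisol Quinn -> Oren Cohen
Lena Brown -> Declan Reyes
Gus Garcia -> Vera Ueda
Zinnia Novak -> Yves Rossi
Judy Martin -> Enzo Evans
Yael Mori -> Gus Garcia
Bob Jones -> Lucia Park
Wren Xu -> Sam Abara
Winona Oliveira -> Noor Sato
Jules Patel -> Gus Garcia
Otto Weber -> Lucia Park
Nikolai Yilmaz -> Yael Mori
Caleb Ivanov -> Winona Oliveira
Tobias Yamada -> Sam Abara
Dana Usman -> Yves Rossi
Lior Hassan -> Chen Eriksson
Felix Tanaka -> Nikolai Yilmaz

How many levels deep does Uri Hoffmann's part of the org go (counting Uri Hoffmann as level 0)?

The longest chain under Uri Hoffmann runs Uri Hoffmann → Enzo Evans → Zaid Singh → Oren Cohen → Elif Ishikawa → Chen Eriksson → Vera Ueda → Gus Garcia → Yael Mori → Nikolai Yilmaz → Felix Tanaka, which is 10 levels below Uri Hoffmann.

10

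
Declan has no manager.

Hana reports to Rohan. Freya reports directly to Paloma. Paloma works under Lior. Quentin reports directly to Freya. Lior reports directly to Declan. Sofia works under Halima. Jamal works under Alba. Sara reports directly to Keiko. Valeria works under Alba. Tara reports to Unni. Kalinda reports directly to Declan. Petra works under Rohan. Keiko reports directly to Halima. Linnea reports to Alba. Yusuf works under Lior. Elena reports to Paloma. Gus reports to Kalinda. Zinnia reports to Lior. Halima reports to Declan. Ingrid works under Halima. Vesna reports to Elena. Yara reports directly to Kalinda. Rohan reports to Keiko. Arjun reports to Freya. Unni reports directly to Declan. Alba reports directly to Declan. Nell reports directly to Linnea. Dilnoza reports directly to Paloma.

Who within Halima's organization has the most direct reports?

Direct-report counts within Halima's organization: Halima has 3; Keiko has 2; Rohan has 2. The largest is 3, held by Halima.

Halima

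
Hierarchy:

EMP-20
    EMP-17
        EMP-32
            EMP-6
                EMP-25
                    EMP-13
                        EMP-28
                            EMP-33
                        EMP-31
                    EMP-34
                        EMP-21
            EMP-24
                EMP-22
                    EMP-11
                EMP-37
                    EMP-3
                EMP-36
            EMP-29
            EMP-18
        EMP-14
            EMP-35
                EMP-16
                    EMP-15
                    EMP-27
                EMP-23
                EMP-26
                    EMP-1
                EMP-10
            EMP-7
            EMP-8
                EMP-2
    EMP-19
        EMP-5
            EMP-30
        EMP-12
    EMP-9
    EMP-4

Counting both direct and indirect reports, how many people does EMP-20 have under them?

EMP-20 directly manages EMP-17, EMP-19, EMP-9, EMP-4. Under EMP-17: EMP-14, EMP-8, EMP-2, EMP-7, EMP-35, EMP-10, EMP-26, EMP-1, EMP-23, EMP-16, EMP-27, EMP-15, EMP-32, EMP-18, EMP-29, EMP-24, EMP-36, EMP-37, EMP-3, EMP-22, EMP-11, EMP-6, EMP-25, EMP-34, EMP-21, EMP-13, EMP-31, EMP-28, EMP-33 (29). Under EMP-19: EMP-12, EMP-5, EMP-30 (3). EMP-9 has no reports. EMP-4 has no reports. So EMP-20's organization is 4 direct reports plus everyone under them: 30 + 4 + 1 + 1 = 36.

36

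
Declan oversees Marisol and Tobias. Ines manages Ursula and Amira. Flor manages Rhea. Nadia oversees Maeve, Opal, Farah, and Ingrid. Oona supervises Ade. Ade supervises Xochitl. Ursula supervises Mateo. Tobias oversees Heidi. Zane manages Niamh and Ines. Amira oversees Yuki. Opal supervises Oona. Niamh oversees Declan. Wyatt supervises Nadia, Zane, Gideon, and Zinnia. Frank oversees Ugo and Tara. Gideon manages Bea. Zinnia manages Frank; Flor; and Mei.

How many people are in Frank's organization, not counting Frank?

2

Frank directly manages Tara, Ugo. Tara has no reports. Ugo has no reports. So Frank's organization is 2 direct reports plus everyone under them: 1 + 1 = 2.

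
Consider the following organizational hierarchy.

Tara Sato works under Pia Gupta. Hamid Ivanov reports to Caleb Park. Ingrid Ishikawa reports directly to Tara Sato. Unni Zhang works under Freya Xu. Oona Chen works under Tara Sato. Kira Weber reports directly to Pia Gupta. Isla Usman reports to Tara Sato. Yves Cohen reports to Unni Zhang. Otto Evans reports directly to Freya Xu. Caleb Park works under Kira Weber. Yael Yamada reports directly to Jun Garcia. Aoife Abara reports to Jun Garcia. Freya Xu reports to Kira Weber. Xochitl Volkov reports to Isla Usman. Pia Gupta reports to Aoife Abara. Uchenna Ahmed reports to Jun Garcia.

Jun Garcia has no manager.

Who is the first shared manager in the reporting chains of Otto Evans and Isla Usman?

Otto Evans's chain of managers is Freya Xu, Kira Weber, Pia Gupta, Aoife Abara, Jun Garcia. Isla Usman's chain of managers is Tara Sato, Pia Gupta, Aoife Abara, Jun Garcia. The first manager that appears in both chains is Pia Gupta.

Pia Gupta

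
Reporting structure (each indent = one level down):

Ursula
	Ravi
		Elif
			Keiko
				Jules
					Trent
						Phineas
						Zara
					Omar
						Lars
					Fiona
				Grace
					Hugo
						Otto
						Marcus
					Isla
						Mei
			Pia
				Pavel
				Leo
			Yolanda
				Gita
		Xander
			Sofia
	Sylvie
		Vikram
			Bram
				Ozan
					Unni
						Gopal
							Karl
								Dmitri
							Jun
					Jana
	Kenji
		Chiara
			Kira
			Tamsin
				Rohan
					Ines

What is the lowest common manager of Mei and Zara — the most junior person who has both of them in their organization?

Mei's chain of managers is Isla, Grace, Keiko, Elif, Ravi, Ursula. Zara's chain of managers is Trent, Jules, Keiko, Elif, Ravi, Ursula. The first manager that appears in both chains is Keiko.

Keiko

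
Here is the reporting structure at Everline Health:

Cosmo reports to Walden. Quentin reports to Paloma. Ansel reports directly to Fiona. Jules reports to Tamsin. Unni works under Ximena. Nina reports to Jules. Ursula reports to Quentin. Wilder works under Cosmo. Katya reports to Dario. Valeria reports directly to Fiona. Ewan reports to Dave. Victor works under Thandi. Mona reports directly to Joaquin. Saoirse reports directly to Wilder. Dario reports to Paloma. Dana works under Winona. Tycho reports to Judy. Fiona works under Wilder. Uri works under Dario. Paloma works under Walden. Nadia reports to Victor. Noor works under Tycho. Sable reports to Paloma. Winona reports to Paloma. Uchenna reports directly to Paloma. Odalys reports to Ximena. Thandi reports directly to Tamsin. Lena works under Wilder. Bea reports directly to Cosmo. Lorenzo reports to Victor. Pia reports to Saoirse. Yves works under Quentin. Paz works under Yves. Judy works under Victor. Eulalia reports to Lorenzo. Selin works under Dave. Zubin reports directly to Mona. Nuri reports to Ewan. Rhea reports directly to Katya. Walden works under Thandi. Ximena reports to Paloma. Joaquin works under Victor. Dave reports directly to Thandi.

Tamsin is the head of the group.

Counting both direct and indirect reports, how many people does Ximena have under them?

2

Ximena directly manages Unni, Odalys. Unni has no reports. Odalys has no reports. So Ximena's organization is 2 direct reports plus everyone under them: 1 + 1 = 2.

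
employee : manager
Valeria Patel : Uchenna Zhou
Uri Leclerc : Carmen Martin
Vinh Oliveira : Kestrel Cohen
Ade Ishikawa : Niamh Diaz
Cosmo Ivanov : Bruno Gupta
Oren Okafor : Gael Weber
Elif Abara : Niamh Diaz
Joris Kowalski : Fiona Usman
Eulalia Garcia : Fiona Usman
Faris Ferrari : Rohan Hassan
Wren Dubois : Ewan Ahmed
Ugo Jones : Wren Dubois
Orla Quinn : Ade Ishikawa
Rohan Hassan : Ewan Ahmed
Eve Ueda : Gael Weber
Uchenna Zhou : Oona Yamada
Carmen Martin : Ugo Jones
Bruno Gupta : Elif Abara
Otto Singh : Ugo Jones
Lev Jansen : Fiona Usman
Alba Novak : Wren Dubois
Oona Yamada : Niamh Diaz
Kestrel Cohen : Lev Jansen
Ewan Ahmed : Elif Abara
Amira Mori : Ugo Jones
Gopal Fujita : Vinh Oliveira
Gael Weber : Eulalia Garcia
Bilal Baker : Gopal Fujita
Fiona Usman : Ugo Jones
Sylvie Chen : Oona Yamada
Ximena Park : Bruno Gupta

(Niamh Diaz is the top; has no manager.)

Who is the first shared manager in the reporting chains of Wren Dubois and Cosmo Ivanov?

Wren Dubois's chain of managers is Ewan Ahmed, Elif Abara, Niamh Diaz. Cosmo Ivanov's chain of managers is Bruno Gupta, Elif Abara, Niamh Diaz. The first manager that appears in both chains is Elif Abara.

Elif Abara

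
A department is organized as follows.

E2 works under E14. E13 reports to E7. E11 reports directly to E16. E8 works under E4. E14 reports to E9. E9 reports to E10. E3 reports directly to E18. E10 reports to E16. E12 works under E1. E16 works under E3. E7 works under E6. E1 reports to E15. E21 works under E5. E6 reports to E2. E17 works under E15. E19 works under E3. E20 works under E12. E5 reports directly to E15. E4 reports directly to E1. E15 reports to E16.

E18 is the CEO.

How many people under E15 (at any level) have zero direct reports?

The people in E15's organization with no one reporting to them are E17, E8, E20, E21. That is 4.

4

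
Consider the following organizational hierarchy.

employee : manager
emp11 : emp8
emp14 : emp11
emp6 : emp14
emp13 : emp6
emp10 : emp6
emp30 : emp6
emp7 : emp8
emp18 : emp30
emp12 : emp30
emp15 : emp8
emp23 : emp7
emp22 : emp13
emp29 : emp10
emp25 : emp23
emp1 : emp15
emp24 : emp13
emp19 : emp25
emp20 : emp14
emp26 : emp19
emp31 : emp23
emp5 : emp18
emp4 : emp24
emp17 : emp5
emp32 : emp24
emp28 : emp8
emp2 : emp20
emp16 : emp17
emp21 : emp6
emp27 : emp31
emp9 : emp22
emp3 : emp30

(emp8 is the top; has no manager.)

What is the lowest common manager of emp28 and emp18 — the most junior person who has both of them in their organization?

emp28's chain of managers is emp8. emp18's chain of managers is emp30, emp6, emp14, emp11, emp8. The first manager that appears in both chains is emp8.

emp8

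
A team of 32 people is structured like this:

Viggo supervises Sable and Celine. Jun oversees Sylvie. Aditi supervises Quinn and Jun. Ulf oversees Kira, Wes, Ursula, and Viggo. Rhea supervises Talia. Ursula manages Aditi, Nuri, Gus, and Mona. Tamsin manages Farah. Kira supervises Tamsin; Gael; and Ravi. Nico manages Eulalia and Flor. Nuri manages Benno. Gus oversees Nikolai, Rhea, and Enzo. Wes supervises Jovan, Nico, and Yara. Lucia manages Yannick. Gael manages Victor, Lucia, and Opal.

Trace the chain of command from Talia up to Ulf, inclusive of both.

Talia reports to Rhea. Rhea reports to Gus. Gus reports to Ursula. Ursula reports to Ulf. Ulf is at the top.

Talia -> Rhea -> Gus -> Ursula -> Ulf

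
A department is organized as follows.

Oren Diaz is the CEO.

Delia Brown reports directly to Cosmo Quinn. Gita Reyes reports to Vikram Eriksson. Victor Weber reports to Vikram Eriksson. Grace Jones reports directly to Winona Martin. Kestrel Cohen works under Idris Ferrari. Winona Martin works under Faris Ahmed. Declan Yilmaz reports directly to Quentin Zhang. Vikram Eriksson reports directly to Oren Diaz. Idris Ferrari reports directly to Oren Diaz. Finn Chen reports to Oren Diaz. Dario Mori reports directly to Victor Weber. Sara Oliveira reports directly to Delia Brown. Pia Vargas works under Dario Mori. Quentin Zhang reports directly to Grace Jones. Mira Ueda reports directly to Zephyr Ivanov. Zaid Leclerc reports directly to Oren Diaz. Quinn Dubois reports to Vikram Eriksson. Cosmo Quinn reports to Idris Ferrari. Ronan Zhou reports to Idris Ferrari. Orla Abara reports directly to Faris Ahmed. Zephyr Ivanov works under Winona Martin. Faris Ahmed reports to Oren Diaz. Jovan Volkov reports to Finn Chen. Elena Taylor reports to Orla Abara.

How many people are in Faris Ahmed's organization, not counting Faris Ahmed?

Faris Ahmed directly manages Orla Abara, Winona Martin. Under Orla Abara: Elena Taylor (1). Under Winona Martin: Zephyr Ivanov, Mira Ueda, Grace Jones, Quentin Zhang, Declan Yilmaz (5). So Faris Ahmed's organization is 2 direct reports plus everyone under them: 2 + 6 = 8.

8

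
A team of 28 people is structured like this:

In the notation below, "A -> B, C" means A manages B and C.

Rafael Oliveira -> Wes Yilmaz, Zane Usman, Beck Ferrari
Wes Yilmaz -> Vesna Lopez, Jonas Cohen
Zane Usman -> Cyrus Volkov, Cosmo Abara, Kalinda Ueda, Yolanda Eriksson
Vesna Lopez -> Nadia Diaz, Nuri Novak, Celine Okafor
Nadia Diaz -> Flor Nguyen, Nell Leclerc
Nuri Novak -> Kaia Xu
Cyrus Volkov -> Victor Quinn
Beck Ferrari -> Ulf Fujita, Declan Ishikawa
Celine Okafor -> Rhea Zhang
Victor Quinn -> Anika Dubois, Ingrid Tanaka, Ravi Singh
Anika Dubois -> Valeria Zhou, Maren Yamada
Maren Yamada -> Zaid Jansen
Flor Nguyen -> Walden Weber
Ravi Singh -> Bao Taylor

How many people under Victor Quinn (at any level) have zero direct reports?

4

The people in Victor Quinn's organization with no one reporting to them are Bao Taylor, Ingrid Tanaka, Zaid Jansen, Valeria Zhou. That is 4.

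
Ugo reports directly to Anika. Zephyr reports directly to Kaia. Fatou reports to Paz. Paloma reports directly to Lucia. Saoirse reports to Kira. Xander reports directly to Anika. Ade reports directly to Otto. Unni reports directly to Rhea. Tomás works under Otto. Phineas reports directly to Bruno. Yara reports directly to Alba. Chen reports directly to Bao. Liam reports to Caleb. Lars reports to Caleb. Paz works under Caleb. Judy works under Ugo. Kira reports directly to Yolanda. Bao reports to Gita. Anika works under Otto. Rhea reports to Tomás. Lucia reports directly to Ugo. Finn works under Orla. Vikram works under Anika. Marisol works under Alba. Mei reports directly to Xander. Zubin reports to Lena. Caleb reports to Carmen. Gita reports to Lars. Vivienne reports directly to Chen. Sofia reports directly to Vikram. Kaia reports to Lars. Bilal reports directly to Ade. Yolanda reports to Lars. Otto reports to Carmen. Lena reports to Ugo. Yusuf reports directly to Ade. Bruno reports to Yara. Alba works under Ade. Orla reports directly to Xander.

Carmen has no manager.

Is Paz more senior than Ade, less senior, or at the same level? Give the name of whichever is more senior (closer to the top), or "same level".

same level

Both Paz and Ade are 2 levels below Carmen.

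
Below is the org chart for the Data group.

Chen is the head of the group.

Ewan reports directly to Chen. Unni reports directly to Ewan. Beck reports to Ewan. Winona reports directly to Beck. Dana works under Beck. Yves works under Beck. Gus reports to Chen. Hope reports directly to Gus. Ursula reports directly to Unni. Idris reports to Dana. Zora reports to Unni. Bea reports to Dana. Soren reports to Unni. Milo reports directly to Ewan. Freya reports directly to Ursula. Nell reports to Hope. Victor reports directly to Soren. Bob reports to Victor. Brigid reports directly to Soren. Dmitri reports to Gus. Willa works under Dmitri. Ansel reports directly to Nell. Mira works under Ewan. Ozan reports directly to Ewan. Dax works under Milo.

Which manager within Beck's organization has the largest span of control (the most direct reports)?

Direct-report counts within Beck's organization: Beck has 3; Dana has 2. The largest is 3, held by Beck.

Beck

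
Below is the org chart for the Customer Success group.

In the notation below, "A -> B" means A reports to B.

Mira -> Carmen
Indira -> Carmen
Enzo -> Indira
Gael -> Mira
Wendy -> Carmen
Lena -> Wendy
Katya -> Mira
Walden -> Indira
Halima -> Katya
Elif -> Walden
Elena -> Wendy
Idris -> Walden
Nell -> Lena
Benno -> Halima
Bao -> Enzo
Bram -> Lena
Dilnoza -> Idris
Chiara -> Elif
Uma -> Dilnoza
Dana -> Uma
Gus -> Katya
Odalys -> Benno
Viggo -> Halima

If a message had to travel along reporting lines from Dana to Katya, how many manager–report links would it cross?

Dana is 6 levels below Carmen, and Katya is 2 levels below Carmen (their lowest common manager). The shortest path runs up from Dana to Carmen and back down to Katya: 6 + 2 = 8 links.

8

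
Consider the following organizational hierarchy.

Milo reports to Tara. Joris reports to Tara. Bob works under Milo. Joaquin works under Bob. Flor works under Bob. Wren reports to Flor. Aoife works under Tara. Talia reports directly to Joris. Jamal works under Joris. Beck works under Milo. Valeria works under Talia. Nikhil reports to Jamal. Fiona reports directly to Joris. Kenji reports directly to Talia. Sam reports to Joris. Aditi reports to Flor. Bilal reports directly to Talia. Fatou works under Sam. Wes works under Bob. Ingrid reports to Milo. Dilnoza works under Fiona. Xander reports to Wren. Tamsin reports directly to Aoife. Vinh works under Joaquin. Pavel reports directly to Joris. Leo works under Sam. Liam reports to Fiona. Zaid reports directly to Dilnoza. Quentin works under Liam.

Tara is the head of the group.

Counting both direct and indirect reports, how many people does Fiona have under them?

4

Fiona directly manages Dilnoza, Liam. Under Dilnoza: Zaid (1). Under Liam: Quentin (1). So Fiona's organization is 2 direct reports plus everyone under them: 2 + 2 = 4.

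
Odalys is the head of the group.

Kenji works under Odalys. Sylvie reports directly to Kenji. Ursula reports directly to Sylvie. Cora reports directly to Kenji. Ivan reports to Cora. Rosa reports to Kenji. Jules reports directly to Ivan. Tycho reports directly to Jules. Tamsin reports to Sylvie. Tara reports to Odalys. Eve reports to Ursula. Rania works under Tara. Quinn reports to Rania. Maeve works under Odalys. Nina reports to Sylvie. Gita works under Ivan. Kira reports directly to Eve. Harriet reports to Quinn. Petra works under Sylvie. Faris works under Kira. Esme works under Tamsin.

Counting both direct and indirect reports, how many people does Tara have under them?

3

Tara directly manages Rania. Under Rania: Quinn, Harriet (2). That's 3 in total.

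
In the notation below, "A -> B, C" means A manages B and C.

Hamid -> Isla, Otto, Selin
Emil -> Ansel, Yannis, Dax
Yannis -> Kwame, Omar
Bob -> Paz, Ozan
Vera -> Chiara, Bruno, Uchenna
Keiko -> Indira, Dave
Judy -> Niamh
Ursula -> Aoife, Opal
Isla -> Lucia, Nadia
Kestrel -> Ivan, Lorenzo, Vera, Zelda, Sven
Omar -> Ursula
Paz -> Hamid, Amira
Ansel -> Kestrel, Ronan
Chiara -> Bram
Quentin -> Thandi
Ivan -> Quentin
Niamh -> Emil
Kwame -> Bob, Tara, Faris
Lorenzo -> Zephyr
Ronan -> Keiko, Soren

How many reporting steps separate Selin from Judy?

Chain from Selin up to Judy: Selin → Hamid → Paz → Bob → Kwame → Yannis → Emil → Niamh → Judy. That is 8 steps up, so Selin is 8 levels below Judy.

8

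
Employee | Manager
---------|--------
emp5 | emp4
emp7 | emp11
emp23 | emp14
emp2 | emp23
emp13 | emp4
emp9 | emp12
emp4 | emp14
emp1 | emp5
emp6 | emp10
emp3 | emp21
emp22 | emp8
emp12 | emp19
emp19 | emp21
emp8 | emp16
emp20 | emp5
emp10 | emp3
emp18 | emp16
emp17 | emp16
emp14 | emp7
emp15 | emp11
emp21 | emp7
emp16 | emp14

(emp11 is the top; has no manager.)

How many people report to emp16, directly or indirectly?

emp16 directly manages emp8, emp18, emp17. Under emp8: emp22 (1). emp18 has no reports. emp17 has no reports. So emp16's organization is 3 direct reports plus everyone under them: 2 + 1 + 1 = 4.

4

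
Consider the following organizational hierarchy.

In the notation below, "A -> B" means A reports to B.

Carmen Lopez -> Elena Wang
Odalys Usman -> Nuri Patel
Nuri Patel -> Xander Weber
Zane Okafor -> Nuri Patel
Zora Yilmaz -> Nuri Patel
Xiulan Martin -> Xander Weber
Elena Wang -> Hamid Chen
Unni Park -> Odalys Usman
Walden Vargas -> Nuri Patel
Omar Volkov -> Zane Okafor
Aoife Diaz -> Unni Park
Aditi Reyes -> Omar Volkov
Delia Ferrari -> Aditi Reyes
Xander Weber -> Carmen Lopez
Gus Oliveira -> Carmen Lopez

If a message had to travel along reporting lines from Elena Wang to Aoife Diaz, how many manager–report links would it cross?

Aoife Diaz is in Elena Wang's organization: the chain from Aoife Diaz up to Elena Wang is Aoife Diaz → Unni Park → Odalys Usman → Nuri Patel → Xander Weber → Carmen Lopez → Elena Wang, which is 6 links.

6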